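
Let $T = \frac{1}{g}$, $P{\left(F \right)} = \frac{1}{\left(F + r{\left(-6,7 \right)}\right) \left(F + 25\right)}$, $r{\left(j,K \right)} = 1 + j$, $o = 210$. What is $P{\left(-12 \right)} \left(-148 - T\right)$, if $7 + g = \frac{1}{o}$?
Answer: $\frac{217202}{324649} \approx 0.66904$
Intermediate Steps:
$g = - \frac{1469}{210}$ ($g = -7 + \frac{1}{210} = - \frac{1469}{210} \approx -6.9952$)
$P{\left(F \right)} = \frac{1}{\left(-5 + F\right) \left(25 + F\right)}$ ($P{\left(F \right)} = \frac{1}{\left(F + \left(1 - 6\right)\right) \left(F + 25\right)} = \frac{1}{\left(F - 5\right) \left(25 + F\right)} = \frac{1}{\left(-5 + F\right) \left(25 + F\right)}$)
$T = - \frac{210}{1469}$ ($T = \frac{1}{- \frac{1469}{210}} = - \frac{210}{1469} \approx -0.14295$)
$P{\left(-12 \right)} \left(-148 - T\right) = \frac{-148 - - \frac{210}{1469}}{-125 + \left(-12\right)^{2} + 20 \left(-12\right)} = \frac{-148 + \frac{210}{1469}}{-125 + 144 - 240} = \frac{1}{-221} \left(- \frac{217202}{1469}\right) = \left(- \frac{1}{221}\right) \left(- \frac{217202}{1469}\right) = \frac{217202}{324649}$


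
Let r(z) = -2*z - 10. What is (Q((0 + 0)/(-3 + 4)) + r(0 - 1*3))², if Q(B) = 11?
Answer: 49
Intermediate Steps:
r(z) = -10 - 2*z
(Q((0 + 0)/(-3 + 4)) + r(0 - 1*3))² = (11 + (-10 - 2*(0 - 1*3)))² = (11 + (-10 - 2*(0 - 3)))² = (11 + (-10 - 2*(-3)))² = (11 + (-10 + 6))² = (11 - 4)² = 7² = 49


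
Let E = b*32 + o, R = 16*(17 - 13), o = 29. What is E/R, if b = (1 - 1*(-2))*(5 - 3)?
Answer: 221/64 ≈ 3.4531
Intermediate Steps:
b = 6 (b = (1 + 2)*2 = 3*2 = 6)
R = 64 (R = 16*4 = 64)
E = 221 (E = 6*32 + 29 = 192 + 29 = 221)
E/R = 221/64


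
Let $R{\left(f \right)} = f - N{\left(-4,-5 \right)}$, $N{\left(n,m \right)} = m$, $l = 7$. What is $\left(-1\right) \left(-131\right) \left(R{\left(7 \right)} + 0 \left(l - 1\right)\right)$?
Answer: $1572$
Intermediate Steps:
$R{\left(f \right)} = 5 + f$ ($R{\left(f \right)} = f - -5 = f + 5 = 5 + f$)
$\left(-1\right) \left(-131\right) \left(R{\left(7 \right)} + 0 \left(l - 1\right)\right) = \left(-1\right) \left(-131\right) \left(\left(5 + 7\right) + 0 \left(7 - 1\right)\right) = 131 \left(12 + 0 \cdot 6\right) = 131 \left(12 + 0\right) = 131 \cdot 12 = 1572$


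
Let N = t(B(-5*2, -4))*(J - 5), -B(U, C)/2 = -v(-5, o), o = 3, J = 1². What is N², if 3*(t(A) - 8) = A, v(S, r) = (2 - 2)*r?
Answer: 1024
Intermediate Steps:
J = 1
v(S, r) = 0 (v(S, r) = 0*r = 0)
B(U, C) = 0 (B(U, C) = -(-2)*0 = -2*0 = 0)
t(A) = 8 + A/3
N = -32 (N = (8 + (⅓)*0)*(1 - 5) = (8 + 0)*(-4) = 8*(-4) = -32)
N² = (-32)² = 1024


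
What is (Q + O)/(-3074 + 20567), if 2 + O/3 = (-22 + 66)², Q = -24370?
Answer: -18568/17493 ≈ -1.0615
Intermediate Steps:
O = 5802 (O = -6 + 3*(-22 + 66)² = -6 + 3*44² = -6 + 3*1936 = -6 + 5808 = 5802)
(Q + O)/(-3074 + 20567) = (-24370 + 5802)/(-3074 + 20567) = -18568/17493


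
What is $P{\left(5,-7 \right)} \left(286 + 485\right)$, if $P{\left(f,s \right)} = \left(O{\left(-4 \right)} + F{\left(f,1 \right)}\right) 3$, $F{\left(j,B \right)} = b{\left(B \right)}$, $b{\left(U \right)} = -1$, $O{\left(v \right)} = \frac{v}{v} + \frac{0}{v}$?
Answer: $0$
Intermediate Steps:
$O{\left(v \right)} = 1$ ($O{\left(v \right)} = 1 + 0 = 1$)
$F{\left(j,B \right)} = -1$
$P{\left(f,s \right)} = 0$ ($P{\left(f,s \right)} = \left(1 - 1\right) 3 = 0 \cdot 3 = 0$)
$P{\left(5,-7 \right)} \left(286 + 485\right) = 0 \left(286 + 485\right) = 0 \cdot 771 = 0$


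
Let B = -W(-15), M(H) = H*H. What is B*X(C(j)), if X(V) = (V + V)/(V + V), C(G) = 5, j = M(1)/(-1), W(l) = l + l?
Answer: 30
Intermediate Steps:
M(H) = H²
W(l) = 2*l
j = -1 (j = 1²/(-1) = 1*(-1) = -1)
X(V) = 1 (X(V) = (2*V)/((2*V)) = (2*V)*(1/(2*V)) = 1)
B = 30 (B = -2*(-15) = -1*(-30) = 30)
B*X(C(j)) = 30*1 = 30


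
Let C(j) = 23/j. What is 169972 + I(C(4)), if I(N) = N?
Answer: 679911/4 ≈ 1.6998e+5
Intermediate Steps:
169972 + I(C(4)) = 169972 + 23/4 = 679911/4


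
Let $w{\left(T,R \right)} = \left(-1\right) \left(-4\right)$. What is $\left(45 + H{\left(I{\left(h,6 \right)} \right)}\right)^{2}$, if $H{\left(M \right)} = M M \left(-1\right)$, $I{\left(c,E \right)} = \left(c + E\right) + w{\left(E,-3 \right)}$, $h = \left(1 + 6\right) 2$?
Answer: $281961$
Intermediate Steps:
$w{\left(T,R \right)} = 4$
$h = 14$ ($h = 7 \cdot 2 = 14$)
$I{\left(c,E \right)} = 4 + E + c$ ($I{\left(c,E \right)} = \left(c + E\right) + 4 = \left(E + c\right) + 4 = 4 + E + c$)
$H{\left(M \right)} = - M^{2}$ ($H{\left(M \right)} = M^{2} \left(-1\right) = - M^{2}$)
$\left(45 + H{\left(I{\left(h,6 \right)} \right)}\right)^{2} = \left(45 - \left(4 + 6 + 14\right)^{2}\right)^{2} = \left(45 - 24^{2}\right)^{2} = \left(45 - 576\right)^{2} = \left(-531\right)^{2} = 281961$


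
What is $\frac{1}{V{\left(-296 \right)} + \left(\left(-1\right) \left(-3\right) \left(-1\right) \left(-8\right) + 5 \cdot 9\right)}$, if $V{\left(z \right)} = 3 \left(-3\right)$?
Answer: $\frac{1}{60} \approx 0.016667$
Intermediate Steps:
$V{\left(z \right)} = -9$
$\frac{1}{V{\left(-296 \right)} + \left(\left(-1\right) \left(-3\right) \left(-1\right) \left(-8\right) + 5 \cdot 9\right)} = \frac{1}{-9 + \left(\left(-1\right) \left(-3\right) \left(-1\right) \left(-8\right) + 5 \cdot 9\right)} = \frac{1}{-9 + \left(3 \left(-1\right) \left(-8\right) + 45\right)} = \frac{1}{-9 + \left(\left(-3\right) \left(-8\right) + 45\right)} = \frac{1}{-9 + \left(24 + 45\right)} = \frac{1}{-9 + 69} = \frac{1}{60}$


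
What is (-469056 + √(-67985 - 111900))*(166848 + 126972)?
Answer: -137818033920 + 293820*I*√179885 ≈ -1.3782e+11 + 1.2462e+8*I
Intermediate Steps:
(-469056 + √(-67985 - 111900))*(166848 + 126972) = (-469056 + √(-179885))*293820 = (-469056 + I*√179885)*293820 = -137818033920 + 293820*I*√179885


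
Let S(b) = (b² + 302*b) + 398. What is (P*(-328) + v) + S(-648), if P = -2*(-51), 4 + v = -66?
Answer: 191080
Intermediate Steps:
v = -70 (v = -4 - 66 = -70)
P = 102
S(b) = 398 + b² + 302*b
(P*(-328) + v) + S(-648) = (102*(-328) - 70) + (398 + (-648)² + 302*(-648)) = (-33456 - 70) + (398 + 419904 - 195696) = -33526 + 224606 = 191080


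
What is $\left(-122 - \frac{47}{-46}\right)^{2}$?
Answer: $\frac{30969225}{2116} \approx 14636.0$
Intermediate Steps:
$\left(-122 - \frac{47}{-46}\right)^{2} = \left(-122 - - \frac{47}{46}\right)^{2} = \left(-122 + \frac{47}{46}\right)^{2} = \left(- \frac{5565}{46}\right)^{2} = \frac{30969225}{2116}$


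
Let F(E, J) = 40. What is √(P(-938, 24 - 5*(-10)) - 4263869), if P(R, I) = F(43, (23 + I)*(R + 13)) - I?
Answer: 3*I*√473767 ≈ 2064.9*I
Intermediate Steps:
P(R, I) = 40 - I
√(P(-938, 24 - 5*(-10)) - 4263869) = √((40 - (24 - 5*(-10))) - 4263869) = √((40 - (24 + 50)) - 4263869) = √((40 - 1*74) - 4263869) = √((40 - 74) - 4263869) = √(-34 - 4263869) = √(-4263903) = 3*I*√473767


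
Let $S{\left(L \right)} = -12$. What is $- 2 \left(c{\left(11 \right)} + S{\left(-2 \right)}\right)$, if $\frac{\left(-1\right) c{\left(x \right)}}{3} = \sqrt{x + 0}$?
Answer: $24 + 6 \sqrt{11} \approx 43.9$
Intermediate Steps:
$c{\left(x \right)} = - 3 \sqrt{x}$ ($c{\left(x \right)} = - 3 \sqrt{x + 0} = - 3 \sqrt{x}$)
$- 2 \left(c{\left(11 \right)} + S{\left(-2 \right)}\right) = - 2 \left(- 3 \sqrt{11} - 12\right) = - 2 \left(-12 - 3 \sqrt{11}\right) = 24 + 6 \sqrt{11}$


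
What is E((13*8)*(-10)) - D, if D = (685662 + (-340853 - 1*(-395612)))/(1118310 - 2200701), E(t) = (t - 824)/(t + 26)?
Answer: 461393953/182924079 ≈ 2.5223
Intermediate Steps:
E(t) = (-824 + t)/(26 + t)
D = -246807/360797 (D = (685662 + (-340853 + 395612))/(-1082391) = (685662 + 54759)*(-1/1082391) = 740421*(-1/1082391) = -246807/360797 ≈ -0.68406)
E((13*8)*(-10)) - D = (-824 + (13*8)*(-10))/(26 + (13*8)*(-10)) - 1*(-246807/360797) = (-824 + 104*(-10))/(26 + 104*(-10)) + 246807/360797 = (-824 - 1040)/(26 - 1040) + 246807/360797 = -1864/(-1014) + 246807/360797 = -1/1014*(-1864) + 246807/360797 = 932/507 + 246807/360797 = 461393953/182924079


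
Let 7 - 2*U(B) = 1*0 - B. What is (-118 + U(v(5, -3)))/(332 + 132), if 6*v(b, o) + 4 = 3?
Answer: -1375/5568 ≈ -0.24695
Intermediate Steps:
v(b, o) = -1/6 (v(b, o) = -2/3 + (1/6)*3 = -2/3 + 1/2 = -1/6)
U(B) = 7/2 + B/2 (U(B) = 7/2 - (1*0 - B)/2 = 7/2 - (0 - B)/2 = 7/2 - (-1)*B/2 = 7/2 + B/2)
(-118 + U(v(5, -3)))/(332 + 132) = (-118 + (7/2 + (1/2)*(-1/6)))/(332 + 132) = (-118 + (7/2 - 1/12))/464 = (-118 + 41/12)*(1/464) = -1375/12*1/464 = -1375/5568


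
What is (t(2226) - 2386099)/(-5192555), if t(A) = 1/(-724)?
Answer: 1727535677/3759409820 ≈ 0.45952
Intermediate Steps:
t(A) = -1/724
(t(2226) - 2386099)/(-5192555) = (-1/724 - 2386099)/(-5192555) = -1727535677/724*(-1/5192555) = 1727535677/3759409820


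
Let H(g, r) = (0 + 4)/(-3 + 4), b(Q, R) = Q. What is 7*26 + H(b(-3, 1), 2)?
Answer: 186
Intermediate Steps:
H(g, r) = 4 (H(g, r) = 4/1 = 4*1 = 4)
7*26 + H(b(-3, 1), 2) = 7*26 + 4 = 182 + 4 = 186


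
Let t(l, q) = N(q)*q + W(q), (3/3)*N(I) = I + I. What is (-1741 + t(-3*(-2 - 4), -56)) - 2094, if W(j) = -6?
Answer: 2431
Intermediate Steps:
N(I) = 2*I (N(I) = I + I = 2*I)
t(l, q) = -6 + 2*q² (t(l, q) = (2*q)*q - 6 = 2*q² - 6 = -6 + 2*q²)
(-1741 + t(-3*(-2 - 4), -56)) - 2094 = (-1741 + (-6 + 2*(-56)²)) - 2094 = (-1741 + (-6 + 2*3136)) - 2094 = (-1741 + (-6 + 6272)) - 2094 = (-1741 + 6266) - 2094 = 4525 - 2094 = 2431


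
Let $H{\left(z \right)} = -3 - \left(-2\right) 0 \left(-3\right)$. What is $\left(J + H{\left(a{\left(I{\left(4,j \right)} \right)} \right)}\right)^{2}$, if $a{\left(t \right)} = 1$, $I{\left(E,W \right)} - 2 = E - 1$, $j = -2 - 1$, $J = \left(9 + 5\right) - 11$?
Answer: $0$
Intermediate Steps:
$J = 3$ ($J = 14 - 11 = 3$)
$j = -3$
$I{\left(E,W \right)} = 1 + E$ ($I{\left(E,W \right)} = 2 + \left(E - 1\right) = 2 + \left(-1 + E\right) = 1 + E$)
$H{\left(z \right)} = -3$ ($H{\left(z \right)} = -3 - 0 \left(-3\right) = -3 - 0 = -3 + 0 = -3$)
$\left(J + H{\left(a{\left(I{\left(4,j \right)} \right)} \right)}\right)^{2} = \left(3 - 3\right)^{2} = 0^{2} = 0$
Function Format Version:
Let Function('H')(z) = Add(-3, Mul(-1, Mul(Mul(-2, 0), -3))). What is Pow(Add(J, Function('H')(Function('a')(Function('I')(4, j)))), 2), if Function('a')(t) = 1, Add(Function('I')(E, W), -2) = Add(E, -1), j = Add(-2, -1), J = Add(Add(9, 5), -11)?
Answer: 0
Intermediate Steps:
J = 3 (J = Add(14, -11) = 3)
j = -3
Function('I')(E, W) = Add(1, E) (Function('I')(E, W) = Add(2, Add(E, -1)) = Add(2, Add(-1, E)) = Add(1, E))
Function('H')(z) = -3 (Function('H')(z) = Add(-3, Mul(-1, Mul(0, -3))) = Add(-3, Mul(-1, 0)) = Add(-3, 0) = -3)
Pow(Add(J, Function('H')(Function('a')(Function('I')(4, j)))), 2) = Pow(Add(3, -3), 2) = Pow(0, 2) = 0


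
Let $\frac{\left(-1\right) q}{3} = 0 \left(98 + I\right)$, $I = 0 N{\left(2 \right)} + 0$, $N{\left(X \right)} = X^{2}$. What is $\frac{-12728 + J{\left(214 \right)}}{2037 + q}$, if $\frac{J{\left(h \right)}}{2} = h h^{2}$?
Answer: $\frac{932760}{97} \approx 9616.1$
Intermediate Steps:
$I = 0$ ($I = 0 \cdot 2^{2} + 0 = 0 \cdot 4 + 0 = 0 + 0 = 0$)
$J{\left(h \right)} = 2 h^{3}$ ($J{\left(h \right)} = 2 h h^{2} = 2 h^{3}$)
$q = 0$ ($q = - 3 \cdot 0 \left(98 + 0\right) = - 3 \cdot 0 \cdot 98 = \left(-3\right) 0 = 0$)
$\frac{-12728 + J{\left(214 \right)}}{2037 + q} = \frac{-12728 + 2 \cdot 214^{3}}{2037 + 0} = \frac{-12728 + 2 \cdot 9800344}{2037} = \left(-12728 + 19600688\right) \frac{1}{2037} = 19587960 \cdot \frac{1}{2037} = \frac{932760}{97}$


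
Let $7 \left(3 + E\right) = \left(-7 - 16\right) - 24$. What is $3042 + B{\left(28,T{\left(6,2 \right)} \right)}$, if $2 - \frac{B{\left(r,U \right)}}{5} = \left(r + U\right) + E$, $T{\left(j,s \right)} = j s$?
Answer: $\frac{20304}{7} \approx 2900.6$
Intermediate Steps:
$E = - \frac{68}{7}$ ($E = -3 + \frac{\left(-7 - 16\right) - 24}{7} = -3 + \frac{-23 - 24}{7} = -3 + \frac{1}{7} \left(-47\right) = -3 - \frac{47}{7} = - \frac{68}{7} \approx -9.7143$)
$B{\left(r,U \right)} = \frac{410}{7} - 5 U - 5 r$ ($B{\left(r,U \right)} = 10 - 5 \left(\left(r + U\right) - \frac{68}{7}\right) = 10 - 5 \left(\left(U + r\right) - \frac{68}{7}\right) = 10 - 5 \left(- \frac{68}{7} + U + r\right) = 10 - \left(- \frac{340}{7} + 5 U + 5 r\right) = \frac{410}{7} - 5 U - 5 r$)
$3042 + B{\left(28,T{\left(6,2 \right)} \right)} = 3042 - \left(\frac{570}{7} + 5 \cdot 6 \cdot 2\right) = 3042 - \frac{990}{7} = \frac{20304}{7}$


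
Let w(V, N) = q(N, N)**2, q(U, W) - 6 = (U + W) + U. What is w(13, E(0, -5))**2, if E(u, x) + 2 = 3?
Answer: 6561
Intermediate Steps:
q(U, W) = 6 + W + 2*U (q(U, W) = 6 + ((U + W) + U) = 6 + (W + 2*U) = 6 + W + 2*U)
E(u, x) = 1 (E(u, x) = -2 + 3 = 1)
w(V, N) = (6 + 3*N)**2 (w(V, N) = (6 + N + 2*N)**2 = (6 + 3*N)**2)
w(13, E(0, -5))**2 = (9*(2 + 1)**2)**2 = (9*3**2)**2 = (9*9)**2 = 81**2 = 6561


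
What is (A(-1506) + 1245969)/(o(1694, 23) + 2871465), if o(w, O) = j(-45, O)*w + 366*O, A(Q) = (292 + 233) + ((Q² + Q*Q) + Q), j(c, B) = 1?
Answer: 5781060/2881577 ≈ 2.0062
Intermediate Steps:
A(Q) = 525 + Q + 2*Q² (A(Q) = 525 + ((Q² + Q²) + Q) = 525 + (2*Q² + Q) = 525 + (Q + 2*Q²) = 525 + Q + 2*Q²)
o(w, O) = w + 366*O (o(w, O) = 1*w + 366*O = w + 366*O)
(A(-1506) + 1245969)/(o(1694, 23) + 2871465) = ((525 - 1506 + 2*(-1506)²) + 1245969)/((1694 + 366*23) + 2871465) = ((525 - 1506 + 2*2268036) + 1245969)/((1694 + 8418) + 2871465) = ((525 - 1506 + 4536072) + 1245969)/(10112 + 2871465) = (4535091 + 1245969)/2881577 = 5781060*(1/2881577) = 5781060/2881577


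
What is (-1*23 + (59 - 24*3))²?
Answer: 1296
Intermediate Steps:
(-1*23 + (59 - 24*3))² = (-23 + (59 - 1*72))² = (-23 + (59 - 72))² = (-23 - 13)² = (-36)² = 1296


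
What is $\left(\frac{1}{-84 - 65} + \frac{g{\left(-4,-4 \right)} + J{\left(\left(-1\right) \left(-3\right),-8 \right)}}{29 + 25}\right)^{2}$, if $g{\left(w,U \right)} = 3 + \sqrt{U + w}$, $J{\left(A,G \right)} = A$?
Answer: $\frac{131998}{16184529} + \frac{280 i \sqrt{2}}{36207} \approx 0.0081558 + 0.010937 i$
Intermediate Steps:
$\left(\frac{1}{-84 - 65} + \frac{g{\left(-4,-4 \right)} + J{\left(\left(-1\right) \left(-3\right),-8 \right)}}{29 + 25}\right)^{2} = \left(\frac{1}{-84 - 65} + \frac{\left(3 + \sqrt{-4 - 4}\right) - -3}{29 + 25}\right)^{2} = \left(\frac{1}{-149} + \frac{\left(3 + \sqrt{-8}\right) + 3}{54}\right)^{2} = \left(- \frac{1}{149} + \left(\left(3 + 2 i \sqrt{2}\right) + 3\right) \frac{1}{54}\right)^{2} = \left(- \frac{1}{149} + \left(6 + 2 i \sqrt{2}\right) \frac{1}{54}\right)^{2} = \left(- \frac{1}{149} + \left(\frac{1}{9} + \frac{i \sqrt{2}}{27}\right)\right)^{2} = \left(\frac{140}{1341} + \frac{i \sqrt{2}}{27}\right)^{2}$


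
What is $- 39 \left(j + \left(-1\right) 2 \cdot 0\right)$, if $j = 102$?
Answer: $-3978$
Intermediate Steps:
$- 39 \left(j + \left(-1\right) 2 \cdot 0\right) = - 39 \left(102 + \left(-1\right) 2 \cdot 0\right) = - 39 \left(102 - 0\right) = - 39 \left(102 + 0\right) = \left(-39\right) 102 = -3978$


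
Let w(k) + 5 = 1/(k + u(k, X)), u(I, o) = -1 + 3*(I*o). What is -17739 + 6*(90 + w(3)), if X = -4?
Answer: -292896/17 ≈ -17229.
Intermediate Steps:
u(I, o) = -1 + 3*I*o
w(k) = -5 + 1/(-1 - 11*k) (w(k) = -5 + 1/(k + (-1 + 3*k*(-4))) = -5 + 1/(k + (-1 - 12*k)) = -5 + 1/(-1 - 11*k))
-17739 + 6*(90 + w(3)) = -17739 + 6*(90 + (6 + 55*3)/(-1 - 11*3)) = -17739 + 6*(90 + (6 + 165)/(-1 - 33)) = -17739 + 6*(90 + 171/(-34)) = -17739 + 6*(90 - 1/34*171) = -17739 + 6*(90 - 171/34) = -17739 + 6*(2889/34) = -17739 + 8667/17 = -292896/17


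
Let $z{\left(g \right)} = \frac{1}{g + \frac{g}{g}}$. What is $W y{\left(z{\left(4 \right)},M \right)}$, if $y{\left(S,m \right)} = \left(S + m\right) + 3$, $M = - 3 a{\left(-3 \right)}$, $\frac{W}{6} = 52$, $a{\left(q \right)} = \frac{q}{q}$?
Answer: $\frac{312}{5} \approx 62.4$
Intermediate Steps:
$a{\left(q \right)} = 1$
$W = 312$ ($W = 6 \cdot 52 = 312$)
$z{\left(g \right)} = \frac{1}{1 + g}$ ($z{\left(g \right)} = \frac{1}{g + 1} = \frac{1}{1 + g}$)
$M = -3$ ($M = \left(-3\right) 1 = -3$)
$y{\left(S,m \right)} = 3 + S + m$
$W y{\left(z{\left(4 \right)},M \right)} = 312 \left(3 + \frac{1}{1 + 4} - 3\right) = 312 \left(3 + \frac{1}{5} - 3\right) = 312 \cdot \frac{1}{5} = \frac{312}{5}$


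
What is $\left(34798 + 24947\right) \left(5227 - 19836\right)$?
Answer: $-872814705$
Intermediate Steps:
$\left(34798 + 24947\right) \left(5227 - 19836\right) = 59745 \left(-14609\right) = -872814705$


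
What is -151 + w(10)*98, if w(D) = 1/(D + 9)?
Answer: -2771/19 ≈ -145.84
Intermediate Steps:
w(D) = 1/(9 + D)
-151 + w(10)*98 = -151 + 98/(9 + 10) = -151 + 98/19 = -2771/19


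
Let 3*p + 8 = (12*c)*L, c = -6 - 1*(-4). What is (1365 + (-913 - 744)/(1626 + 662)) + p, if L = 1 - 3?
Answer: 9455909/6864 ≈ 1377.6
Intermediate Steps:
L = -2
c = -2 (c = -6 + 4 = -2)
p = 40/3 (p = -8/3 + ((12*(-2))*(-2))/3 = -8/3 + (-24*(-2))/3 = -8/3 + (1/3)*48 = -8/3 + 16 = 40/3 ≈ 13.333)
(1365 + (-913 - 744)/(1626 + 662)) + p = (1365 + (-913 - 744)/(1626 + 662)) + 40/3 = (1365 - 1657/2288) + 40/3 = 3121463/2288 + 40/3 = 9455909/6864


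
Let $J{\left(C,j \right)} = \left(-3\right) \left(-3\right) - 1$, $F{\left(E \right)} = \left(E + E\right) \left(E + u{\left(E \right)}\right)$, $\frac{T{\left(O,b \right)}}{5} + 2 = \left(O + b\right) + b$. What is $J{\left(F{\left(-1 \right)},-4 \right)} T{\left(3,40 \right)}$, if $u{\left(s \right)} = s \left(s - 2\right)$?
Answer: $3240$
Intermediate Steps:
$T{\left(O,b \right)} = -10 + 5 O + 10 b$ ($T{\left(O,b \right)} = -10 + 5 \left(\left(O + b\right) + b\right) = -10 + 5 \left(O + 2 b\right) = -10 + \left(5 O + 10 b\right) = -10 + 5 O + 10 b$)
$u{\left(s \right)} = s \left(-2 + s\right)$
$F{\left(E \right)} = 2 E \left(E + E \left(-2 + E\right)\right)$ ($F{\left(E \right)} = \left(E + E\right) \left(E + E \left(-2 + E\right)\right) = 2 E \left(E + E \left(-2 + E\right)\right)$)
$J{\left(C,j \right)} = 8$ ($J{\left(C,j \right)} = 9 - 1 = 8$)
$J{\left(F{\left(-1 \right)},-4 \right)} T{\left(3,40 \right)} = 8 \left(-10 + 5 \cdot 3 + 10 \cdot 40\right) = 8 \left(-10 + 15 + 400\right) = 8 \cdot 405 = 3240$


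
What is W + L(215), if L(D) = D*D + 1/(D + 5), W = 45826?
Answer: 20251221/220 ≈ 92051.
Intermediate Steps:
L(D) = D**2 + 1/(5 + D)
W + L(215) = 45826 + (1 + 215**3 + 5*215**2)/(5 + 215) = 45826 + (1 + 9938375 + 5*46225)/220 = 45826 + (1 + 9938375 + 231125)/220 = 45826 + (1/220)*10169501 = 45826 + 10169501/220 = 20251221/220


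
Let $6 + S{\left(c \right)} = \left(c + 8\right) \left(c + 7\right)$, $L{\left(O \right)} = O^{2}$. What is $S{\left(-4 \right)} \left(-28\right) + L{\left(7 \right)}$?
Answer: $-119$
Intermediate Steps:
$S{\left(c \right)} = -6 + \left(7 + c\right) \left(8 + c\right)$ ($S{\left(c \right)} = -6 + \left(c + 8\right) \left(c + 7\right) = -6 + \left(8 + c\right) \left(7 + c\right) = -6 + \left(7 + c\right) \left(8 + c\right)$)
$S{\left(-4 \right)} \left(-28\right) + L{\left(7 \right)} = \left(50 + \left(-4\right)^{2} + 15 \left(-4\right)\right) \left(-28\right) + 7^{2} = \left(50 + 16 - 60\right) \left(-28\right) + 49 = 6 \left(-28\right) + 49 = -168 + 49 = -119$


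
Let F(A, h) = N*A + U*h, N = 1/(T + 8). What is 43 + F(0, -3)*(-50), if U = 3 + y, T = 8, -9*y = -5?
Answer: 1729/3 ≈ 576.33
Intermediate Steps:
y = 5/9 (y = -1/9*(-5) = 5/9 ≈ 0.55556)
N = 1/16 (N = 1/(8 + 8) = 1/16 ≈ 0.062500)
U = 32/9 (U = 3 + 5/9 = 32/9 ≈ 3.5556)
F(A, h) = A/16 + 32*h/9
43 + F(0, -3)*(-50) = 43 + ((1/16)*0 + (32/9)*(-3))*(-50) = 43 + (0 - 32/3)*(-50) = 43 - 32/3*(-50) = 43 + 1600/3 = 1729/3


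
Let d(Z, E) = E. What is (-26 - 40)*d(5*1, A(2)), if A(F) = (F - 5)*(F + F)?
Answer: 792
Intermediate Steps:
A(F) = 2*F*(-5 + F) (A(F) = (-5 + F)*(2*F) = 2*F*(-5 + F))
(-26 - 40)*d(5*1, A(2)) = (-26 - 40)*(2*2*(-5 + 2)) = -132*2*(-3) = -66*(-12) = 792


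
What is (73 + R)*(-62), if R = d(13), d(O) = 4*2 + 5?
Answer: -5332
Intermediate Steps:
d(O) = 13 (d(O) = 8 + 5 = 13)
R = 13
(73 + R)*(-62) = (73 + 13)*(-62) = 86*(-62) = -5332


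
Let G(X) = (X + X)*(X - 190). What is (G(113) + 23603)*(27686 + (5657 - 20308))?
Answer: 80830035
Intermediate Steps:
G(X) = 2*X*(-190 + X) (G(X) = (2*X)*(-190 + X) = 2*X*(-190 + X))
(G(113) + 23603)*(27686 + (5657 - 20308)) = (2*113*(-190 + 113) + 23603)*(27686 + (5657 - 20308)) = (2*113*(-77) + 23603)*(27686 - 14651) = (-17402 + 23603)*13035 = 6201*13035 = 80830035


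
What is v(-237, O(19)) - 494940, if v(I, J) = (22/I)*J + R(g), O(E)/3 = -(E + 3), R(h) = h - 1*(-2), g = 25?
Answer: -39097643/79 ≈ -4.9491e+5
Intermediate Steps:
R(h) = 2 + h (R(h) = h + 2 = 2 + h)
O(E) = -9 - 3*E (O(E) = 3*(-(E + 3)) = 3*(-(3 + E)) = 3*(-3 - E) = -9 - 3*E)
v(I, J) = 27 + 22*J/I (v(I, J) = (22/I)*J + (2 + 25) = 22*J/I + 27 = 27 + 22*J/I)
v(-237, O(19)) - 494940 = (27 + 22*(-9 - 3*19)/(-237)) - 494940 = (27 + 22*(-9 - 57)*(-1/237)) - 494940 = (27 + 22*(-66)*(-1/237)) - 494940 = (27 + 484/79) - 494940 = 2617/79 - 494940 = -39097643/79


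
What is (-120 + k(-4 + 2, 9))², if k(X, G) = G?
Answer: 12321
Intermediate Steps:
(-120 + k(-4 + 2, 9))² = (-120 + 9)² = (-111)² = 12321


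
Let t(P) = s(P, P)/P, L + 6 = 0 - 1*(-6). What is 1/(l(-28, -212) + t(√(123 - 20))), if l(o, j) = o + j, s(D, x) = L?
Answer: -1/240 ≈ -0.0041667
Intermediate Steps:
L = 0 (L = -6 + (0 - 1*(-6)) = -6 + (0 + 6) = -6 + 6 = 0)
s(D, x) = 0
l(o, j) = j + o
t(P) = 0 (t(P) = 0/P = 0)
1/(l(-28, -212) + t(√(123 - 20))) = 1/((-212 - 28) + 0) = 1/(-240 + 0) = 1/(-240) = -1/240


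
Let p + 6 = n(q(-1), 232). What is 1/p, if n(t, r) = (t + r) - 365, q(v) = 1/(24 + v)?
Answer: -23/3196 ≈ -0.0071965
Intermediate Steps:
n(t, r) = -365 + r + t (n(t, r) = (r + t) - 365 = -365 + r + t)
p = -3196/23 (p = -6 + (-365 + 232 + 1/(24 - 1)) = -6 + (-365 + 232 + 1/23) = -6 - 3058/23 = -3196/23 ≈ -138.96)
1/p = 1/(-3196/23) = -23/3196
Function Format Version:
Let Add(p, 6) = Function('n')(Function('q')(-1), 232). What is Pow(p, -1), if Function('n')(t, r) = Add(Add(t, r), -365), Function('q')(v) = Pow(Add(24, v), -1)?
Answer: Rational(-23, 3196) ≈ -0.0071965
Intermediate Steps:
Function('n')(t, r) = Add(-365, r, t) (Function('n')(t, r) = Add(Add(r, t), -365) = Add(-365, r, t))
p = Rational(-3196, 23) (p = Add(-6, Add(-365, 232, Pow(Add(24, -1), -1))) = Add(-6, Add(-365, 232, Pow(23, -1))) = Add(-6, Add(-365, 232, Rational(1, 23))) = Add(-6, Rational(-3058, 23)) = Rational(-3196, 23) ≈ -138.96)
Pow(p, -1) = Pow(Rational(-3196, 23), -1) = Rational(-23, 3196)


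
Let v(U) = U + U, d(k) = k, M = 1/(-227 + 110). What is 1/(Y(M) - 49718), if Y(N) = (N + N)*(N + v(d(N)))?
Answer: -4563/226863232 ≈ -2.0113e-5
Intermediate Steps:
M = -1/117 (M = 1/(-117) = -1/117 ≈ -0.0085470)
v(U) = 2*U
Y(N) = 6*N² (Y(N) = (N + N)*(N + 2*N) = (2*N)*(3*N) = 6*N²)
1/(Y(M) - 49718) = 1/(6*(-1/117)² - 49718) = 1/(6*(1/13689) - 49718) = 1/(2/4563 - 49718) = 1/(-226863232/4563) = -4563/226863232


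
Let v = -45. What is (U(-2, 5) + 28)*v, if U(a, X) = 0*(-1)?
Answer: -1260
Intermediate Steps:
U(a, X) = 0
(U(-2, 5) + 28)*v = (0 + 28)*(-45) = 28*(-45) = -1260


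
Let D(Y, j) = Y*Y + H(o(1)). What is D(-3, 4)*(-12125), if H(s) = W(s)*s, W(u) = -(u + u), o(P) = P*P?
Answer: -84875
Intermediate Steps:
o(P) = P²
W(u) = -2*u
H(s) = -2*s² (H(s) = (-2*s)*s = -2*s²)
D(Y, j) = -2 + Y² (D(Y, j) = Y*Y - 2*(1²)² = Y² - 2*1² = Y² - 2*1 = Y² - 2 = -2 + Y²)
D(-3, 4)*(-12125) = (-2 + (-3)²)*(-12125) = (-2 + 9)*(-12125) = 7*(-12125) = -84875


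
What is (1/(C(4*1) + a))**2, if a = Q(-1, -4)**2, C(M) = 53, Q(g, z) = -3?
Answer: 1/3844 ≈ 0.00026015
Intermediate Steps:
a = 9 (a = (-3)**2 = 9)
(1/(C(4*1) + a))**2 = (1/(53 + 9))**2 = (1/62)**2 = 1/3844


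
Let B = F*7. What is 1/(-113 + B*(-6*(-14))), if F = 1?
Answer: 1/475 ≈ 0.0021053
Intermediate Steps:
B = 7 (B = 1*7 = 7)
1/(-113 + B*(-6*(-14))) = 1/(-113 + 7*(-6*(-14))) = 1/(-113 + 7*84) = 1/(-113 + 588) = 1/475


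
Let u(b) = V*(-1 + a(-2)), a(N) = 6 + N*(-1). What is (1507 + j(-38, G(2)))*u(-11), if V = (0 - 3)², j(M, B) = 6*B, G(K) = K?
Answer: 95697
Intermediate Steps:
a(N) = 6 - N
V = 9 (V = (-3)² = 9)
u(b) = 63 (u(b) = 9*(-1 + (6 - 1*(-2))) = 9*(-1 + (6 + 2)) = 9*(-1 + 8) = 9*7 = 63)
(1507 + j(-38, G(2)))*u(-11) = (1507 + 6*2)*63 = (1507 + 12)*63 = 1519*63 = 95697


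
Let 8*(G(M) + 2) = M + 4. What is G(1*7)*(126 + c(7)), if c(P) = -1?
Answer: -625/8 ≈ -78.125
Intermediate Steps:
G(M) = -3/2 + M/8 (G(M) = -2 + (M + 4)/8 = -2 + (4 + M)/8 = -2 + (1/2 + M/8) = -3/2 + M/8)
G(1*7)*(126 + c(7)) = (-3/2 + (1*7)/8)*(126 - 1) = (-3/2 + (1/8)*7)*125 = (-3/2 + 7/8)*125 = -5/8*125 = -625/8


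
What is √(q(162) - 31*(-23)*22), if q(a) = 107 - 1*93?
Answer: 10*√157 ≈ 125.30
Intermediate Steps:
q(a) = 14 (q(a) = 107 - 93 = 14)
√(q(162) - 31*(-23)*22) = √(14 - 31*(-23)*22) = √(14 + 713*22) = √(14 + 15686) = √15700 = 10*√157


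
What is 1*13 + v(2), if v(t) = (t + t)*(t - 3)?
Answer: 9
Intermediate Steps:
v(t) = 2*t*(-3 + t) (v(t) = (2*t)*(-3 + t) = 2*t*(-3 + t))
1*13 + v(2) = 1*13 + 2*2*(-3 + 2) = 13 + 2*2*(-1) = 13 - 4 = 9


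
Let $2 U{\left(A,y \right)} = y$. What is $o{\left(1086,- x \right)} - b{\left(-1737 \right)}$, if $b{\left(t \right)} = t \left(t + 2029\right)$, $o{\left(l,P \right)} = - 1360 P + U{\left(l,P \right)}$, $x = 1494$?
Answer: $2538297$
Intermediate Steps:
$U{\left(A,y \right)} = \frac{y}{2}$
$o{\left(l,P \right)} = - \frac{2719 P}{2}$ ($o{\left(l,P \right)} = - 1360 P + \frac{P}{2} = - \frac{2719 P}{2}$)
$b{\left(t \right)} = t \left(2029 + t\right)$
$o{\left(1086,- x \right)} - b{\left(-1737 \right)} = - \frac{2719 \left(\left(-1\right) 1494\right)}{2} - - 1737 \left(2029 - 1737\right) = \left(- \frac{2719}{2}\right) \left(-1494\right) - \left(-1737\right) 292 = 2031093 - -507204 = 2031093 + 507204 = 2538297$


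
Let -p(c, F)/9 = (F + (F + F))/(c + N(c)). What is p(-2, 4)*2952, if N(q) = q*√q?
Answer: 53136 - 53136*I*√2 ≈ 53136.0 - 75146.0*I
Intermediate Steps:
N(q) = q^(3/2)
p(c, F) = -27*F/(c + c^(3/2)) (p(c, F) = -9*(F + (F + F))/(c + c^(3/2)) = -9*(F + 2*F)/(c + c^(3/2)) = -9*3*F/(c + c^(3/2)) = -27*F/(c + c^(3/2)))
p(-2, 4)*2952 = -27*4/(-2 + (-2)^(3/2))*2952 = -27*4/(-2 - 2*I*√2)*2952 = -108/(-2 - 2*I*√2)*2952 = -318816/(-2 - 2*I*√2)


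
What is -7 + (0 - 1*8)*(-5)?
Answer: 33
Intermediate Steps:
-7 + (0 - 1*8)*(-5) = -7 + (0 - 8)*(-5) = -7 - 8*(-5) = -7 + 40 = 33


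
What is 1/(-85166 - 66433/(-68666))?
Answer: -68666/5847942123 ≈ -1.1742e-5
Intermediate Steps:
1/(-85166 - 66433/(-68666)) = 1/(-85166 - 66433*(-1/68666)) = 1/(-85166 + 66433/68666) = 1/(-5847942123/68666) = -68666/5847942123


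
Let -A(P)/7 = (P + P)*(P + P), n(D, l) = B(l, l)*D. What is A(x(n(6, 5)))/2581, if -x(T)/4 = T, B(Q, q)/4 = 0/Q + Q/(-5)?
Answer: -258048/2581 ≈ -99.980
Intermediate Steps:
B(Q, q) = -4*Q/5 (B(Q, q) = 4*(0/Q + Q/(-5)) = 4*(0 + Q*(-⅕)) = 4*(0 - Q/5) = 4*(-Q/5) = -4*Q/5)
n(D, l) = -4*D*l/5 (n(D, l) = (-4*l/5)*D = -4*D*l/5)
x(T) = -4*T
A(P) = -28*P² (A(P) = -7*(P + P)*(P + P) = -7*2*P*2*P = -28*P²)
A(x(n(6, 5)))/2581 = -28*(-(-16)*6*5/5)²/2581 = -28*(-4*(-24))²*(1/2581) = -28*96²*(1/2581) = -28*9216*(1/2581) = -258048*1/2581 = -258048/2581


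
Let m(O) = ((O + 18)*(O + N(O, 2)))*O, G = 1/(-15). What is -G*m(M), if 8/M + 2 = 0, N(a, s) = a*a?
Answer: -224/5 ≈ -44.800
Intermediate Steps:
N(a, s) = a²
M = -4 (M = 8/(-2 + 0) = 8/(-2) = 8*(-½) = -4)
G = -1/15 ≈ -0.066667
m(O) = O*(18 + O)*(O + O²) (m(O) = ((O + 18)*(O + O²))*O = ((18 + O)*(O + O²))*O = O*(18 + O)*(O + O²))
-G*m(M) = -(-1)*(-4)²*(18 + (-4)² + 19*(-4))/15 = -(-1)*16*(18 + 16 - 76)/15 = -(-1)*16*(-42)/15 = -(-1)*(-672)/15 = -1*224/5 = -224/5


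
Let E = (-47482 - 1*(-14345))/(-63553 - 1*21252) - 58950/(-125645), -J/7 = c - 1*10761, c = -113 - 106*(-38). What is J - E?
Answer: 102123056951467/2131064845 ≈ 47921.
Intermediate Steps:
c = 3915 (c = -113 + 4028 = 3915)
J = 47922 (J = -7*(3915 - 1*10761) = -7*(3915 - 10761) = -7*(-6846) = 47922)
E = 1832550623/2131064845 (E = (-47482 + 14345)/(-63553 - 21252) - 58950*(-1/125645) = -33137/(-84805) + 11790/25129 = -33137*(-1/84805) + 11790/25129 = 33137/84805 + 11790/25129 = 1832550623/2131064845 ≈ 0.85992)
J - E = 47922 - 1*1832550623/2131064845 = 47922 - 1832550623/2131064845 = 102123056951467/2131064845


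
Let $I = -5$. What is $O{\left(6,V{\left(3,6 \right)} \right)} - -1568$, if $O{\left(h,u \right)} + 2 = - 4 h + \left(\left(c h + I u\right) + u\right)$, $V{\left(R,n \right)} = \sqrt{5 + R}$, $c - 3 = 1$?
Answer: $1566 - 8 \sqrt{2} \approx 1554.7$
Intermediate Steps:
$c = 4$ ($c = 3 + 1 = 4$)
$O{\left(h,u \right)} = -2 - 4 u$ ($O{\left(h,u \right)} = -2 + \left(- 4 h + \left(\left(4 h - 5 u\right) + u\right)\right) = -2 + \left(- 4 h + \left(\left(- 5 u + 4 h\right) + u\right)\right) = -2 + \left(- 4 h + \left(- 4 u + 4 h\right)\right) = -2 - 4 u$)
$O{\left(6,V{\left(3,6 \right)} \right)} - -1568 = \left(-2 - 4 \sqrt{5 + 3}\right) - -1568 = \left(-2 - 4 \sqrt{8}\right) + 1568 = \left(-2 - 4 \cdot 2 \sqrt{2}\right) + 1568 = \left(-2 - 8 \sqrt{2}\right) + 1568 = 1566 - 8 \sqrt{2}$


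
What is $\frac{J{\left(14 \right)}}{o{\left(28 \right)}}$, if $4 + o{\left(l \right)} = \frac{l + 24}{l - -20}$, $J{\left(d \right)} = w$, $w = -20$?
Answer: $\frac{48}{7} \approx 6.8571$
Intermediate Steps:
$J{\left(d \right)} = -20$
$o{\left(l \right)} = -4 + \frac{24 + l}{20 + l}$ ($o{\left(l \right)} = -4 + \frac{l + 24}{l - -20} = -4 + \frac{24 + l}{l + 20} = -4 + \frac{24 + l}{20 + l}$)
$\frac{J{\left(14 \right)}}{o{\left(28 \right)}} = - \frac{20}{\frac{1}{20 + 28} \left(-56 - 84\right)} = - \frac{20}{\frac{1}{48} \left(-56 - 84\right)} = - \frac{20}{\frac{1}{48} \left(-140\right)} = - \frac{20}{- \frac{35}{12}} = \left(-20\right) \left(- \frac{12}{35}\right) = \frac{48}{7}$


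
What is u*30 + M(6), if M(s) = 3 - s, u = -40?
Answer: -1203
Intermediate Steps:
u*30 + M(6) = -40*30 + (3 - 1*6) = -1200 + (3 - 6) = -1200 - 3 = -1203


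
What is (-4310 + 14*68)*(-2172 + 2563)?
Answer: -1312978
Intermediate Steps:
(-4310 + 14*68)*(-2172 + 2563) = (-4310 + 952)*391 = -3358*391 = -1312978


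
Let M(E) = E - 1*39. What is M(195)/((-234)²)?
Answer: 1/351 ≈ 0.0028490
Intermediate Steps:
M(E) = -39 + E (M(E) = E - 39 = -39 + E)
M(195)/((-234)²) = (-39 + 195)/((-234)²) = 156/54756 = 156*(1/54756) = 1/351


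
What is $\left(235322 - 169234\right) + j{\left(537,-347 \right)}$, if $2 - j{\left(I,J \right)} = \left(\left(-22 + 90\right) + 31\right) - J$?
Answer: $65644$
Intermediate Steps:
$j{\left(I,J \right)} = -97 + J$ ($j{\left(I,J \right)} = 2 - \left(\left(\left(-22 + 90\right) + 31\right) - J\right) = 2 - \left(\left(68 + 31\right) - J\right) = 2 - \left(99 - J\right) = 2 + \left(-99 + J\right) = -97 + J$)
$\left(235322 - 169234\right) + j{\left(537,-347 \right)} = \left(235322 - 169234\right) - 444 = 66088 - 444 = 65644$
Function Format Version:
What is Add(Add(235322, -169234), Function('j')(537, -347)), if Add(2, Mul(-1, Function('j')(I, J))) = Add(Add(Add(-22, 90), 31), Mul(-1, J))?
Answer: 65644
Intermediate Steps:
Function('j')(I, J) = Add(-97, J) (Function('j')(I, J) = Add(2, Mul(-1, Add(Add(Add(-22, 90), 31), Mul(-1, J)))) = Add(2, Mul(-1, Add(Add(68, 31), Mul(-1, J)))) = Add(2, Mul(-1, Add(99, Mul(-1, J)))) = Add(2, Add(-99, J)) = Add(-97, J))
Add(Add(235322, -169234), Function('j')(537, -347)) = Add(Add(235322, -169234), Add(-97, -347)) = Add(66088, -444) = 65644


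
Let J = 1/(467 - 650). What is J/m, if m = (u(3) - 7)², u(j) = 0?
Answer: -1/8967 ≈ -0.00011152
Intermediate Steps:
J = -1/183 (J = 1/(-183) = -1/183 ≈ -0.0054645)
m = 49 (m = (0 - 7)² = (-7)² = 49)
J/m = -1/183/49 = -1/183*1/49 = -1/8967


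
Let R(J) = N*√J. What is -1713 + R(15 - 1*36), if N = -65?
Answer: -1713 - 65*I*√21 ≈ -1713.0 - 297.87*I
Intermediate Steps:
R(J) = -65*√J
-1713 + R(15 - 1*36) = -1713 - 65*√(15 - 1*36) = -1713 - 65*√(15 - 36) = -1713 - 65*I*√21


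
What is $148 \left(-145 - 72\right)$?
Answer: $-32116$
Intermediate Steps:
$148 \left(-145 - 72\right) = 148 \left(-217\right) = -32116$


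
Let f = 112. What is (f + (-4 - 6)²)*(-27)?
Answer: -5724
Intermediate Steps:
(f + (-4 - 6)²)*(-27) = (112 + (-4 - 6)²)*(-27) = (112 + (-10)²)*(-27) = (112 + 100)*(-27) = 212*(-27) = -5724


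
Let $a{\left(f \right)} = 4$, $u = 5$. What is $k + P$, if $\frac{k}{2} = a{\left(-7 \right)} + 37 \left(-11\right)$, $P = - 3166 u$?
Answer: $-16636$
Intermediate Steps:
$P = -15830$ ($P = \left(-3166\right) 5 = -15830$)
$k = -806$ ($k = 2 \left(4 + 37 \left(-11\right)\right) = 2 \left(4 - 407\right) = 2 \left(-403\right) = -806$)
$k + P = -806 - 15830 = -16636$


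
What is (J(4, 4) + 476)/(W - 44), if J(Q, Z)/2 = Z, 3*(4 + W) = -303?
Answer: -484/149 ≈ -3.2483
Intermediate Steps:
W = -105 (W = -4 + (⅓)*(-303) = -4 - 101 = -105)
J(Q, Z) = 2*Z
(J(4, 4) + 476)/(W - 44) = (2*4 + 476)/(-105 - 44) = (8 + 476)/(-149) = 484*(-1/149) = -484/149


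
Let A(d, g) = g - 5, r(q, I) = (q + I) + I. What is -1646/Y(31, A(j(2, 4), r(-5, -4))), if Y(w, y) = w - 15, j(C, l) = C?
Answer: -823/8 ≈ -102.88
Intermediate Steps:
r(q, I) = q + 2*I (r(q, I) = (I + q) + I = q + 2*I)
A(d, g) = -5 + g
Y(w, y) = -15 + w
-1646/Y(31, A(j(2, 4), r(-5, -4))) = -1646/(-15 + 31) = -1646/16 = -1646*1/16 = -823/8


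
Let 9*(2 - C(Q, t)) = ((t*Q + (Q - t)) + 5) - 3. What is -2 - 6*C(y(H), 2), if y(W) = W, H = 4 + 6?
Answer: 6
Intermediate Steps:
H = 10
C(Q, t) = 16/9 - Q/9 + t/9 - Q*t/9 (C(Q, t) = 2 - (((t*Q + (Q - t)) + 5) - 3)/9 = 2 - (((Q*t + (Q - t)) + 5) - 3)/9 = 2 - (((Q - t + Q*t) + 5) - 3)/9 = 2 - ((5 + Q - t + Q*t) - 3)/9 = 2 - (2 + Q - t + Q*t)/9 = 2 + (-2/9 - Q/9 + t/9 - Q*t/9) = 16/9 - Q/9 + t/9 - Q*t/9)
-2 - 6*C(y(H), 2) = -2 - 6*(16/9 - 1/9*10 + (1/9)*2 - 1/9*10*2) = -2 - 6*(16/9 - 10/9 + 2/9 - 20/9) = -2 - 6*(-4/3) = -2 + 8 = 6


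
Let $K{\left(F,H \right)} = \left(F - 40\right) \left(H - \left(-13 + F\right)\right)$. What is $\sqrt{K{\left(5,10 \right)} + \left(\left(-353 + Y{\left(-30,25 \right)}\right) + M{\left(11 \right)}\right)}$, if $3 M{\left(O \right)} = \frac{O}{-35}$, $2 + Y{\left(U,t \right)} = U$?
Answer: $\frac{i \sqrt{11191530}}{105} \approx 31.861 i$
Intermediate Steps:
$Y{\left(U,t \right)} = -2 + U$
$M{\left(O \right)} = - \frac{O}{105}$ ($M{\left(O \right)} = \frac{O \frac{1}{-35}}{3} = \frac{O \left(- \frac{1}{35}\right)}{3} = \frac{\left(- \frac{1}{35}\right) O}{3} = - \frac{O}{105}$)
$K{\left(F,H \right)} = \left(-40 + F\right) \left(13 + H - F\right)$
$\sqrt{K{\left(5,10 \right)} + \left(\left(-353 + Y{\left(-30,25 \right)}\right) + M{\left(11 \right)}\right)} = \sqrt{\left(-520 - 5^{2} - 400 + 53 \cdot 5 + 5 \cdot 10\right) - \frac{40436}{105}} = \sqrt{\left(-520 - 25 - 400 + 265 + 50\right) - \frac{40436}{105}} = \sqrt{-630 - \frac{40436}{105}} = \sqrt{- \frac{106586}{105}} = \frac{i \sqrt{11191530}}{105}$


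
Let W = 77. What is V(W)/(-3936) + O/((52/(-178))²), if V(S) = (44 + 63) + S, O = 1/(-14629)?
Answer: -28918603/608186046 ≈ -0.047549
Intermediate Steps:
O = -1/14629 ≈ -6.8357e-5
V(S) = 107 + S
V(W)/(-3936) + O/((52/(-178))²) = (107 + 77)/(-3936) - 1/(14629*((52/(-178))²)) = 184*(-1/3936) - 1/(14629*((52*(-1/178))²)) = -23/492 - 1/(14629*((-26/89)²)) = -23/492 - 1/(14629*676/7921) = -23/492 - 1/14629*7921/676 = -23/492 - 7921/9889204 = -28918603/608186046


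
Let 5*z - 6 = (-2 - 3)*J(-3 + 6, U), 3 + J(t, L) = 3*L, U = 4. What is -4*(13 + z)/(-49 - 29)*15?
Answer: 4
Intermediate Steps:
J(t, L) = -3 + 3*L
z = -39/5 (z = 6/5 + ((-2 - 3)*(-3 + 3*4))/5 = 6/5 + (-5*(-3 + 12))/5 = 6/5 + (-5*9)/5 = 6/5 + (⅕)*(-45) = 6/5 - 9 = -39/5 ≈ -7.8000)
-4*(13 + z)/(-49 - 29)*15 = -4*(13 - 39/5)/(-49 - 29)*15 = -104/(5*(-78))*15 = -104*(-1)/(5*78)*15 = -4*(-1/15)*15 = (4/15)*15 = 4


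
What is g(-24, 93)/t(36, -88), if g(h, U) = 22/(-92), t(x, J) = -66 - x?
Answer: 11/4692 ≈ 0.0023444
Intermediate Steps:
g(h, U) = -11/46 (g(h, U) = 22*(-1/92) = -11/46)
g(-24, 93)/t(36, -88) = -11/(46*(-66 - 1*36)) = -11/(46*(-66 - 36)) = -11/46/(-102) = -11/46*(-1/102) = 11/4692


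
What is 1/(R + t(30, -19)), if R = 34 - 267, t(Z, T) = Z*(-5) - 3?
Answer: -1/386 ≈ -0.0025907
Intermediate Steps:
t(Z, T) = -3 - 5*Z (t(Z, T) = -5*Z - 3 = -3 - 5*Z)
R = -233
1/(R + t(30, -19)) = 1/(-233 + (-3 - 5*30)) = 1/(-233 + (-3 - 150)) = 1/(-233 - 153) = 1/(-386) = -1/386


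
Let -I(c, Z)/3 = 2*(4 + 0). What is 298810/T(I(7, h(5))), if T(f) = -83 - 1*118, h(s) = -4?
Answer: -298810/201 ≈ -1486.6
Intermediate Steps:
I(c, Z) = -24 (I(c, Z) = -6*(4 + 0) = -6*4 = -3*8 = -24)
T(f) = -201 (T(f) = -83 - 118 = -201)
298810/T(I(7, h(5))) = 298810/(-201) = 298810*(-1/201) = -298810/201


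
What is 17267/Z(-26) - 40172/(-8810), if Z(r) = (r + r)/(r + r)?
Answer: 76081221/4405 ≈ 17272.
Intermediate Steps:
Z(r) = 1 (Z(r) = (2*r)/((2*r)) = (2*r)*(1/(2*r)) = 1)
17267/Z(-26) - 40172/(-8810) = 17267/1 - 40172/(-8810) = 17267*1 - 40172*(-1/8810) = 17267 + 20086/4405 = 76081221/4405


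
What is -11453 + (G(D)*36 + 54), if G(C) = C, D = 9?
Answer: -11075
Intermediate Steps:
-11453 + (G(D)*36 + 54) = -11453 + (9*36 + 54) = -11453 + (324 + 54) = -11453 + 378 = -11075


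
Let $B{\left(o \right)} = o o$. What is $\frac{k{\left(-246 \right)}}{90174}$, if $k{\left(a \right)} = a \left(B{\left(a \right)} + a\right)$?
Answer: $- \frac{353010}{2147} \approx -164.42$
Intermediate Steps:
$B{\left(o \right)} = o^{2}$
$k{\left(a \right)} = a \left(a + a^{2}\right)$ ($k{\left(a \right)} = a \left(a^{2} + a\right) = a \left(a + a^{2}\right)$)
$\frac{k{\left(-246 \right)}}{90174} = \frac{\left(-246\right)^{2} \left(1 - 246\right)}{90174} = 60516 \left(-245\right) \frac{1}{90174} = \left(-14826420\right) \frac{1}{90174} = - \frac{353010}{2147}$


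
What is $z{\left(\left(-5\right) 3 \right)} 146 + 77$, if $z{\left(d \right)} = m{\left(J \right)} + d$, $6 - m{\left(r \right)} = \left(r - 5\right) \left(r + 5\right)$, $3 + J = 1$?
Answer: $1829$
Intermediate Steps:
$J = -2$ ($J = -3 + 1 = -2$)
$m{\left(r \right)} = 6 - \left(-5 + r\right) \left(5 + r\right)$ ($m{\left(r \right)} = 6 - \left(r - 5\right) \left(r + 5\right) = 6 - \left(-5 + r\right) \left(5 + r\right)$)
$z{\left(d \right)} = 27 + d$ ($z{\left(d \right)} = \left(31 - \left(-2\right)^{2}\right) + d = \left(31 - 4\right) + d = 27 + d$)
$z{\left(\left(-5\right) 3 \right)} 146 + 77 = \left(27 - 15\right) 146 + 77 = 12 \cdot 146 + 77 = 1752 + 77 = 1829$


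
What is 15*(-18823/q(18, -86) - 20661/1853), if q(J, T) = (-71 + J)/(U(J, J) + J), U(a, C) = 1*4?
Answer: 11493650775/98209 ≈ 1.1703e+5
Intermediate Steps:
U(a, C) = 4
q(J, T) = (-71 + J)/(4 + J)
15*(-18823/q(18, -86) - 20661/1853) = 15*(-18823*(4 + 18)/(-71 + 18) - 20661/1853) = 15*(-18823/(-53/22) - 20661*1/1853) = 15*(-18823/((1/22)*(-53)) - 20661/1853) = 15*(-18823/(-53/22) - 20661/1853) = 15*(-18823*(-22/53) - 20661/1853) = 15*(414106/53 - 20661/1853) = 15*(766243385/98209) = 11493650775/98209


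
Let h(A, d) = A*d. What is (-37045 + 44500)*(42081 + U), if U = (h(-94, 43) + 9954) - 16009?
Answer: 238440720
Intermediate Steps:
U = -10097 (U = (-94*43 + 9954) - 16009 = (-4042 + 9954) - 16009 = 5912 - 16009 = -10097)
(-37045 + 44500)*(42081 + U) = (-37045 + 44500)*(42081 - 10097) = 7455*31984 = 238440720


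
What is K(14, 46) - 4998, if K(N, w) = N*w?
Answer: -4354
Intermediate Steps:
K(14, 46) - 4998 = 14*46 - 4998 = 644 - 4998 = -4354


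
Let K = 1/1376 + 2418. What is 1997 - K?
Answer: -579297/1376 ≈ -421.00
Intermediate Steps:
K = 3327169/1376 (K = 1/1376 + 2418 = 3327169/1376 ≈ 2418.0)
1997 - K = 1997 - 1*3327169/1376 = 1997 - 3327169/1376 = -579297/1376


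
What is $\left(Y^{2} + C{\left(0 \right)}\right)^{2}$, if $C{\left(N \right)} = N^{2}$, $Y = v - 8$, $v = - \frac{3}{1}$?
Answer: $14641$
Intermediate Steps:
$v = -3$ ($v = \left(-3\right) 1 = -3$)
$Y = -11$ ($Y = -3 - 8 = -11$)
$\left(Y^{2} + C{\left(0 \right)}\right)^{2} = \left(\left(-11\right)^{2} + 0^{2}\right)^{2} = \left(121 + 0\right)^{2} = 121^{2} = 14641$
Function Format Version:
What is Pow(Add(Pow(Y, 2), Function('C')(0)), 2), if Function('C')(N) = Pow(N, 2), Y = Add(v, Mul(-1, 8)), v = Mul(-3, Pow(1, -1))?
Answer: 14641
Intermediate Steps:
v = -3 (v = Mul(-3, 1) = -3)
Y = -11 (Y = Add(-3, Mul(-1, 8)) = Add(-3, -8) = -11)
Pow(Add(Pow(Y, 2), Function('C')(0)), 2) = Pow(Add(Pow(-11, 2), Pow(0, 2)), 2) = Pow(Add(121, 0), 2) = Pow(121, 2) = 14641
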